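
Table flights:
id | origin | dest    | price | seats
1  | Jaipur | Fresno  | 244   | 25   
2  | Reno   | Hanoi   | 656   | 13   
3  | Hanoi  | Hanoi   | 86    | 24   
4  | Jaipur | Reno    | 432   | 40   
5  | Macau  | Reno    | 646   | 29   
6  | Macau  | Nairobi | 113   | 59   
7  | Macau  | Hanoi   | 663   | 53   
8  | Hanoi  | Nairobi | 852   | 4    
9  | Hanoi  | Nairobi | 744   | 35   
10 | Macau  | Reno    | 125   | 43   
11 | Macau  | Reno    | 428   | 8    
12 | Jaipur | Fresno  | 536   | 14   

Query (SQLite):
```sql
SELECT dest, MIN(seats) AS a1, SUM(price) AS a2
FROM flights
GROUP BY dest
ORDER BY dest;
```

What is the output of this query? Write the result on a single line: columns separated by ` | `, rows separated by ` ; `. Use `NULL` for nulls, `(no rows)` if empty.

Group flights by dest.
Per group compute: MIN(seats), SUM(price).
  Fresno: ids {1, 12} → MIN(seats)=14, SUM(price)=780
  Hanoi: ids {2, 3, 7} → MIN(seats)=13, SUM(price)=1405
  Nairobi: ids {6, 8, 9} → MIN(seats)=4, SUM(price)=1709
  Reno: ids {4, 5, 10, 11} → MIN(seats)=8, SUM(price)=1631

Fresno | 14 | 780 ; Hanoi | 13 | 1405 ; Nairobi | 4 | 1709 ; Reno | 8 | 1631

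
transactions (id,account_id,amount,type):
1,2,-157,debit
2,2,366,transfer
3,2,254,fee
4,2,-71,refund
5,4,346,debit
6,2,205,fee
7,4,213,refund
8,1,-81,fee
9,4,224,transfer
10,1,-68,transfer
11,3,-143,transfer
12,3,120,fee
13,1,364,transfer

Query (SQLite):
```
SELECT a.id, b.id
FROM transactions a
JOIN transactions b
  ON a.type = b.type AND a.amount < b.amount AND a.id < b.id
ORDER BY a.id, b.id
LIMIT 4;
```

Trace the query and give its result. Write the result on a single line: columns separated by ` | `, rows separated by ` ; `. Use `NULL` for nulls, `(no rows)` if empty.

1 | 5 ; 4 | 7 ; 8 | 12 ; 9 | 13

Pairs (a,b) with same type, a.amount < b.amount, a.id < b.id.
type groups: debit:{1,5} fee:{3,6,8,12} refund:{4,7} transfer:{2,9,10,11,13}
Ordered by (a.id, b.id); first 4.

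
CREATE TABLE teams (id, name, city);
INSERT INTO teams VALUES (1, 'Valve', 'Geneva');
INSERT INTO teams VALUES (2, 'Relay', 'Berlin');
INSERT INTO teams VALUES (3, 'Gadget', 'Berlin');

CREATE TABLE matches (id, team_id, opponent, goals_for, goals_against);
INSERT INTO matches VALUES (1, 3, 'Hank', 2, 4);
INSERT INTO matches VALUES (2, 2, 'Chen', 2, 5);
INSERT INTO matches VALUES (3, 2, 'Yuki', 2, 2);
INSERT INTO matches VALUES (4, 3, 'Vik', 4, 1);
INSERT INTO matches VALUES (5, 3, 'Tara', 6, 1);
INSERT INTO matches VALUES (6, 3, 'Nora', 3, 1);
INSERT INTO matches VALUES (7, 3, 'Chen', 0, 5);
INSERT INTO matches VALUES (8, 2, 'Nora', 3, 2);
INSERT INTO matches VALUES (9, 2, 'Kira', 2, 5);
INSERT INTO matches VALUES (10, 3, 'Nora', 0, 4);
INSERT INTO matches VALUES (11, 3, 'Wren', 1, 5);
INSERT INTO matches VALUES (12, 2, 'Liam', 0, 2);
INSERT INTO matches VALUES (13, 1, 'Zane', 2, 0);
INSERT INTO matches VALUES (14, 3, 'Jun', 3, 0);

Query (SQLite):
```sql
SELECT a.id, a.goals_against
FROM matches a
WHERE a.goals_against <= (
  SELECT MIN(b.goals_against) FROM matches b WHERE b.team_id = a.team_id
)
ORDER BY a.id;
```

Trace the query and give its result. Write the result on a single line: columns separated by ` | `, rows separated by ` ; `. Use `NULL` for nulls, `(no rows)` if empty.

For each matches row a, compute MIN(goals_against) over rows sharing a.team_id.
Keep row a if a.goals_against <= that per-group MIN.
  team_id=1: MIN(goals_against) = 0
  team_id=2: MIN(goals_against) = 2
  team_id=3: MIN(goals_against) = 0

3 | 2 ; 8 | 2 ; 12 | 2 ; 13 | 0 ; 14 | 0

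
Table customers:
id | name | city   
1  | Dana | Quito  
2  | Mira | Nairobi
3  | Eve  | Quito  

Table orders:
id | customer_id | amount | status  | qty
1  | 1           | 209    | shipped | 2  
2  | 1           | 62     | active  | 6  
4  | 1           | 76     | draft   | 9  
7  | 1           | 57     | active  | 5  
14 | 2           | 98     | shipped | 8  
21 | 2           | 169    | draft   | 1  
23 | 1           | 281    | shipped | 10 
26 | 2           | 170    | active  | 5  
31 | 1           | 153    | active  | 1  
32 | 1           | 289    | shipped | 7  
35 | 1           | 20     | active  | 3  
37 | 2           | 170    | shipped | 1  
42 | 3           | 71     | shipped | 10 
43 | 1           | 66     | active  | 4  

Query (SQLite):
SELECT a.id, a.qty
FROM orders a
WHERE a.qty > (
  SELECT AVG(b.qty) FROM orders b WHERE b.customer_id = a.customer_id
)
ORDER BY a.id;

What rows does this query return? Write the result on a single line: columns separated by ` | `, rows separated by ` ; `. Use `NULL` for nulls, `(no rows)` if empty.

For each orders row a, compute AVG(qty) over rows sharing a.customer_id.
Keep row a if a.qty > that per-group AVG.
  customer_id=1: AVG(qty) = 5.222222
  customer_id=2: AVG(qty) = 3.75
  customer_id=3: AVG(qty) = 10.0

2 | 6 ; 4 | 9 ; 14 | 8 ; 23 | 10 ; 26 | 5 ; 32 | 7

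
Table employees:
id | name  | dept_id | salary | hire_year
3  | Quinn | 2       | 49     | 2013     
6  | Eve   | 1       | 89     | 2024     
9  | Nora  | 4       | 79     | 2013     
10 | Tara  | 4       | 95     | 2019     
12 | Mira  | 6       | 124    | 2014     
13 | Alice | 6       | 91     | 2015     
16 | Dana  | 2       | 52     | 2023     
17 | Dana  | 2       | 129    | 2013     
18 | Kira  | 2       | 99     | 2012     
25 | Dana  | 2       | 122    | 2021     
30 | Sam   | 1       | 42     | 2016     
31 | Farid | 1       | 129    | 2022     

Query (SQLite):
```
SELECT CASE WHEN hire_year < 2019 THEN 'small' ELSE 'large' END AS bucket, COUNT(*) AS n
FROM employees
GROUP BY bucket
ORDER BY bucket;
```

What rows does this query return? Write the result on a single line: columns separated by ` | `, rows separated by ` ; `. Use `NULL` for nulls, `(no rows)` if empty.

large | 5 ; small | 7

Bucket rows by hire_year < 2019 → 'small' else 'large'; count each bucket.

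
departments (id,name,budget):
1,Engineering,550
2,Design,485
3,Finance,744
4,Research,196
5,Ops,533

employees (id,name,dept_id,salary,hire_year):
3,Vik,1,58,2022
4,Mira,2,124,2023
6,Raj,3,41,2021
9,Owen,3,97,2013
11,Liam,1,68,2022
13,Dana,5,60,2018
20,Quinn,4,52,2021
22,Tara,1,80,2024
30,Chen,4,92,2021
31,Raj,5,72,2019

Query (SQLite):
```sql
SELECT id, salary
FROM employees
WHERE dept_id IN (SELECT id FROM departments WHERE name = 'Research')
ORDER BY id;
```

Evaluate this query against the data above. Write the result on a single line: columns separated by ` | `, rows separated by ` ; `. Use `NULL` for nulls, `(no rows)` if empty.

Inner query: departments.id where name = 'Research'.
Outer: keep employees rows whose dept_id is in that set.
Inner query → {4}

20 | 52 ; 30 | 92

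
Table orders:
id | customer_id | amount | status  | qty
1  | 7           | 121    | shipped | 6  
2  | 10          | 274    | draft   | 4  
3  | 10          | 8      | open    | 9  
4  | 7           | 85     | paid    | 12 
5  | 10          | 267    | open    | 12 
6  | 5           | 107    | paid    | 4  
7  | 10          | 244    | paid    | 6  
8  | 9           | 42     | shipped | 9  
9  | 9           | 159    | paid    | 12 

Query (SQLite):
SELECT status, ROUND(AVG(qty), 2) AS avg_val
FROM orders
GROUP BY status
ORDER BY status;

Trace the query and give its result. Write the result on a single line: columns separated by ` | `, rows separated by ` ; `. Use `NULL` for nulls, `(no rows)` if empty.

draft | 4 ; open | 10.5 ; paid | 8.5 ; shipped | 7.5

Partition orders by status; compute ROUND(AVG(qty), 2) within each group.
  draft: ids {2} → ROUND(AVG(qty), 2)=4
  open: ids {3, 5} → ROUND(AVG(qty), 2)=10.5
  paid: ids {4, 6, 7, 9} → ROUND(AVG(qty), 2)=8.5
  shipped: ids {1, 8} → ROUND(AVG(qty), 2)=7.5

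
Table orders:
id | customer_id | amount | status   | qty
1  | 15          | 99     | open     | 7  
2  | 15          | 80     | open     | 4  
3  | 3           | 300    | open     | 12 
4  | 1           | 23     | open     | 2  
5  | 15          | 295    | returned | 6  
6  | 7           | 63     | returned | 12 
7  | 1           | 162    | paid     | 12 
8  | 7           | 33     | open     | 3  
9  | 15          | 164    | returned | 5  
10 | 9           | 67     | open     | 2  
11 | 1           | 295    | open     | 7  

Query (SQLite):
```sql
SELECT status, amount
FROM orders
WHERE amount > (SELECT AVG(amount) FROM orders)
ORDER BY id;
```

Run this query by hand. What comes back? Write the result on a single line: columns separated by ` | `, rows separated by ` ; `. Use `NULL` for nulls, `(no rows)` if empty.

open | 300 ; returned | 295 ; paid | 162 ; returned | 164 ; open | 295

Scalar subquery: AVG(amount) over all orders rows = 143.727273 (≈; comparison uses full precision).
Keep rows where amount > that value.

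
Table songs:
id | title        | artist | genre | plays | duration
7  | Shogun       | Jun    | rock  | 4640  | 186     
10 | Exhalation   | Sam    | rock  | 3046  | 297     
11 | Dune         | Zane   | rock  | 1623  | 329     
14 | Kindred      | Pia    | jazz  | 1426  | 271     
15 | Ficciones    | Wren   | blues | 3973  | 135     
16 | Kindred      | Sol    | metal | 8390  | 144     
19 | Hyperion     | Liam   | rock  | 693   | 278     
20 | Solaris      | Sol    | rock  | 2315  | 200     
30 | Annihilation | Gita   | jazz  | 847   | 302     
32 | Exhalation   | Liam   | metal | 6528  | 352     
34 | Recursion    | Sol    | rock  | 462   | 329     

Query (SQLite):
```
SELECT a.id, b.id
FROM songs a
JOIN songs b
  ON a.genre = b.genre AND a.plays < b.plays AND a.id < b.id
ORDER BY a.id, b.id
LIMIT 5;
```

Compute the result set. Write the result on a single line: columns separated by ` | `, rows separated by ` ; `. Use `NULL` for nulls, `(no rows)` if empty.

Pairs (a,b) with same genre, a.plays < b.plays, a.id < b.id.
genre groups: blues:{15} jazz:{14,30} metal:{16,32} rock:{7,10,11,19,20,34}
Ordered by (a.id, b.id); first 5.

11 | 20 ; 19 | 20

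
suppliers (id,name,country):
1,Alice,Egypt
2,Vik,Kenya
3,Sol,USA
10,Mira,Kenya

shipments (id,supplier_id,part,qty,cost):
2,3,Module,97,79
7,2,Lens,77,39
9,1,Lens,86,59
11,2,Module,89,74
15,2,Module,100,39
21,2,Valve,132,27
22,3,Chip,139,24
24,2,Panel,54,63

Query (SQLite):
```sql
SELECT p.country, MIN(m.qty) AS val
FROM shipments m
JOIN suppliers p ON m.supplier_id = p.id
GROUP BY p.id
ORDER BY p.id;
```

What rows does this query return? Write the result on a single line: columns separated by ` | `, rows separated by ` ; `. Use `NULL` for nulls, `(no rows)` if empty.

Egypt | 86 ; Kenya | 54 ; USA | 97

Join each shipments row to its suppliers via supplier_id.
Group joined rows by suppliers.id; compute MIN(m.qty) per group.
  1: ids {9} → MIN(m.qty)=86
  2: ids {7, 11, 15, 21, 24} → MIN(m.qty)=54
  3: ids {2, 22} → MIN(m.qty)=97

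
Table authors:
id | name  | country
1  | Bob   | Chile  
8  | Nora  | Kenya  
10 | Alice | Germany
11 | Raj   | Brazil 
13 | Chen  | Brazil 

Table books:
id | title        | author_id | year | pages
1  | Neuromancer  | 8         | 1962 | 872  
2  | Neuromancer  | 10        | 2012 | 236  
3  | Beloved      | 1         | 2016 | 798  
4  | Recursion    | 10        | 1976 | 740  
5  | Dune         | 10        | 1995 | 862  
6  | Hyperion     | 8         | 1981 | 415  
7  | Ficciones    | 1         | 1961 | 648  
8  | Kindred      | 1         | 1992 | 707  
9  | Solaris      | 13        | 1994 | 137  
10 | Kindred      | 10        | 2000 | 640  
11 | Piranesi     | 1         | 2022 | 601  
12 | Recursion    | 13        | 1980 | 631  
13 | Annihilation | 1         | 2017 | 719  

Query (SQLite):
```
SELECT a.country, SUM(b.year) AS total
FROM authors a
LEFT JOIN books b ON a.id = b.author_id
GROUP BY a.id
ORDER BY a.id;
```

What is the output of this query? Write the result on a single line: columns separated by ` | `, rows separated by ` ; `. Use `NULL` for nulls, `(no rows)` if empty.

LEFT JOIN keeps every authors row; unmatched ones get NULL for books columns.
Group by authors.id and compute SUM(b.year). SUM over an all-NULL group is NULL.
  1: ids {3, 7, 8, 11, 13} → SUM(b.year)=10008
  8: ids {1, 6} → SUM(b.year)=3943
  10: ids {2, 4, 5, 10} → SUM(b.year)=7983
  11: ids {—} → SUM(b.year)=NULL
  13: ids {9, 12} → SUM(b.year)=3974

Chile | 10008 ; Kenya | 3943 ; Germany | 7983 ; Brazil | NULL ; Brazil | 3974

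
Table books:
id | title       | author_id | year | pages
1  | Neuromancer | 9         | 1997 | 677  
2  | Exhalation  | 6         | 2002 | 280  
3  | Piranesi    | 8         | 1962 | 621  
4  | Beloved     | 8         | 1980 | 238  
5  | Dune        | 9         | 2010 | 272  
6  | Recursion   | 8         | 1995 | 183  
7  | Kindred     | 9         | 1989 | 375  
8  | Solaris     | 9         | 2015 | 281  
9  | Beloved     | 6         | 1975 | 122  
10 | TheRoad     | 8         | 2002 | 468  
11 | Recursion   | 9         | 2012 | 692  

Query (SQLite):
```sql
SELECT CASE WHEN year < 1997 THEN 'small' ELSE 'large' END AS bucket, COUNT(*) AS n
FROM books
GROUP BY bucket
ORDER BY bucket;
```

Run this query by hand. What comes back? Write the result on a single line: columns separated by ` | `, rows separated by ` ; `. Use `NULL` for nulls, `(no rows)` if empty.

Bucket rows by year < 1997 → 'small' else 'large'; count each bucket.

large | 6 ; small | 5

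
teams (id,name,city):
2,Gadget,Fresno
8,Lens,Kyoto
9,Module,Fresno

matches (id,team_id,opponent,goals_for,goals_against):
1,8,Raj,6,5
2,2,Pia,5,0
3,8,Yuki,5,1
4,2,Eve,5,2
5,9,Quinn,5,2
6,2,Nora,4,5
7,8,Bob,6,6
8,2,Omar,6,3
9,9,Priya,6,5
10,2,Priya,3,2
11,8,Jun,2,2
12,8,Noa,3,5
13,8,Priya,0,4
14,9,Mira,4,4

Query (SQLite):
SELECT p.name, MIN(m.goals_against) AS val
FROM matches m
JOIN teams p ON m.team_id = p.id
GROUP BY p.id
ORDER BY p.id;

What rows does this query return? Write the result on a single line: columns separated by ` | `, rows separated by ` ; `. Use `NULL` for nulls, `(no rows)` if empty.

Gadget | 0 ; Lens | 1 ; Module | 2

Join each matches row to its teams via team_id.
Group joined rows by teams.id; compute MIN(m.goals_against) per group.
  2: ids {2, 4, 6, 8, 10} → MIN(m.goals_against)=0
  8: ids {1, 3, 7, 11, 12, 13} → MIN(m.goals_against)=1
  9: ids {5, 9, 14} → MIN(m.goals_against)=2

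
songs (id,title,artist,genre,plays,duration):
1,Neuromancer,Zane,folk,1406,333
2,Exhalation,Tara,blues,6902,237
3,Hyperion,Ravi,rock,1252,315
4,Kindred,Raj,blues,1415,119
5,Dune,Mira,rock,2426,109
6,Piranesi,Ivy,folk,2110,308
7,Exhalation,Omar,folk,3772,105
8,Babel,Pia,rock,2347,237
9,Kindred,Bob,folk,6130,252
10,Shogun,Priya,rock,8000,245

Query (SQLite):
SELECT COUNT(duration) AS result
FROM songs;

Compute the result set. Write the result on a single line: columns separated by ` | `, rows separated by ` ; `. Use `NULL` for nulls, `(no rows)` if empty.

10

All duration values: [333, 237, 315, 119, 109, 308, 105, 237, 252, 245].
COUNT(duration) counts non-NULL values → 10.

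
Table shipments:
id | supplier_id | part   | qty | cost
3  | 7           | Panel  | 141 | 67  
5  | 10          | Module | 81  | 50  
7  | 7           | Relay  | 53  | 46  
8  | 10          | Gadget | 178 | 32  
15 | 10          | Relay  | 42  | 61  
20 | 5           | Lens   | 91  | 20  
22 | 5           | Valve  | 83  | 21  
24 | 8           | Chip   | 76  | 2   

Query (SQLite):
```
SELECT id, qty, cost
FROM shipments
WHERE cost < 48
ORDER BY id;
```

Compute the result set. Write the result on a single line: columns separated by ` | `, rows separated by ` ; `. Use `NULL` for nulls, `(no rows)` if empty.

7 | 53 | 46 ; 8 | 178 | 32 ; 20 | 91 | 20 ; 22 | 83 | 21 ; 24 | 76 | 2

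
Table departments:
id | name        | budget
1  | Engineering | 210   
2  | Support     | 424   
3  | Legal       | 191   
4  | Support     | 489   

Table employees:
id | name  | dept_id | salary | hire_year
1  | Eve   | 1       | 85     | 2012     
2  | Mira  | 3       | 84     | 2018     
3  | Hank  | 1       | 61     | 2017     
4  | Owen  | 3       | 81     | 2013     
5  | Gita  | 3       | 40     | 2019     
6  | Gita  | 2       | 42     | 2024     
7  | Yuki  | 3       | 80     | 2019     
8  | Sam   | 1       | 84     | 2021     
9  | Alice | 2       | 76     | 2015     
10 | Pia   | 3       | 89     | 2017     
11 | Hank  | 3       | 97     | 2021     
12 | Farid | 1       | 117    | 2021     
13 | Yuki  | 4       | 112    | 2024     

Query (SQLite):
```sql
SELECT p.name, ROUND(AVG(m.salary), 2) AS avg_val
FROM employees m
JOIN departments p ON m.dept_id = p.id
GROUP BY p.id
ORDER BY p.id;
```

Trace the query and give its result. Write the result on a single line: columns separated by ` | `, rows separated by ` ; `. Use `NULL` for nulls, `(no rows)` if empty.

Engineering | 86.75 ; Support | 59 ; Legal | 78.5 ; Support | 112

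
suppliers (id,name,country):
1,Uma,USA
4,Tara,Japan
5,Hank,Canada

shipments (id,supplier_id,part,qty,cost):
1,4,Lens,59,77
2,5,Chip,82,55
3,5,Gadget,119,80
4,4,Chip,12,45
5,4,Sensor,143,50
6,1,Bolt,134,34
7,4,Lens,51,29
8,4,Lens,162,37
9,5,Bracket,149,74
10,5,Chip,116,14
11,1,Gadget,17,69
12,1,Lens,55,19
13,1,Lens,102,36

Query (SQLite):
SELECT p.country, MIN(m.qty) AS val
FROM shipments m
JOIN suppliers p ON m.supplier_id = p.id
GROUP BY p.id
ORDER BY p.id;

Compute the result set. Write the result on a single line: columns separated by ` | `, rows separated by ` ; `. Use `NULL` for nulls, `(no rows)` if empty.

Join each shipments row to its suppliers via supplier_id.
Group joined rows by suppliers.id; compute MIN(m.qty) per group.
  1: ids {6, 11, 12, 13} → MIN(m.qty)=17
  4: ids {1, 4, 5, 7, 8} → MIN(m.qty)=12
  5: ids {2, 3, 9, 10} → MIN(m.qty)=82

USA | 17 ; Japan | 12 ; Canada | 82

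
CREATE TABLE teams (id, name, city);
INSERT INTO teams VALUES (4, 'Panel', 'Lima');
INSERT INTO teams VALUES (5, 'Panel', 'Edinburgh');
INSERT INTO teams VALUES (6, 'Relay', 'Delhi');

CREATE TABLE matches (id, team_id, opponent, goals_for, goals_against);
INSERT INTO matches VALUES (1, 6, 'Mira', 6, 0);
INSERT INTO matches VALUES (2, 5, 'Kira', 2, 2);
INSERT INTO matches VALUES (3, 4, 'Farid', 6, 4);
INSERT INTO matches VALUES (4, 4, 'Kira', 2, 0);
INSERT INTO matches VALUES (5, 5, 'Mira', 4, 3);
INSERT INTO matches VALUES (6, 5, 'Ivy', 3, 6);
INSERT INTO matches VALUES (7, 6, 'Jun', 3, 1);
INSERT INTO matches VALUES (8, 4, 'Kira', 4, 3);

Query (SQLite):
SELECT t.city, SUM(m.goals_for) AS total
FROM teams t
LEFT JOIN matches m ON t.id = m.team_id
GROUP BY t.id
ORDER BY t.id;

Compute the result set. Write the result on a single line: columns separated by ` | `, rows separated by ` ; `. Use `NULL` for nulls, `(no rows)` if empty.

LEFT JOIN keeps every teams row; unmatched ones get NULL for matches columns.
Group by teams.id and compute SUM(m.goals_for). SUM over an all-NULL group is NULL.
  4: ids {3, 4, 8} → SUM(m.goals_for)=12
  5: ids {2, 5, 6} → SUM(m.goals_for)=9
  6: ids {1, 7} → SUM(m.goals_for)=9

Lima | 12 ; Edinburgh | 9 ; Delhi | 9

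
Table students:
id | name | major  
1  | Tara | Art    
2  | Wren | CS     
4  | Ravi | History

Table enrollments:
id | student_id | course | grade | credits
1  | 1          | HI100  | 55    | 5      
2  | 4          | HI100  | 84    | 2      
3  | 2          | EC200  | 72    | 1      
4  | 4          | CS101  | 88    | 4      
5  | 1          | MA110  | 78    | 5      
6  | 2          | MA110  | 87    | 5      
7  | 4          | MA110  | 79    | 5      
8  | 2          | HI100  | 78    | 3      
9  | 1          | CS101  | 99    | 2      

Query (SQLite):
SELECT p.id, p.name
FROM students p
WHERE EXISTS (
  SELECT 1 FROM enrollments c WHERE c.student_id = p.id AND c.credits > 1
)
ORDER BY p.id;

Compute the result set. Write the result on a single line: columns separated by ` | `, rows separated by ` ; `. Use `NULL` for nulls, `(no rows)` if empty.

1 | Tara ; 2 | Wren ; 4 | Ravi

For each students row, check whether any enrollments with matching student_id has credits > 1.
Keep rows where that is true.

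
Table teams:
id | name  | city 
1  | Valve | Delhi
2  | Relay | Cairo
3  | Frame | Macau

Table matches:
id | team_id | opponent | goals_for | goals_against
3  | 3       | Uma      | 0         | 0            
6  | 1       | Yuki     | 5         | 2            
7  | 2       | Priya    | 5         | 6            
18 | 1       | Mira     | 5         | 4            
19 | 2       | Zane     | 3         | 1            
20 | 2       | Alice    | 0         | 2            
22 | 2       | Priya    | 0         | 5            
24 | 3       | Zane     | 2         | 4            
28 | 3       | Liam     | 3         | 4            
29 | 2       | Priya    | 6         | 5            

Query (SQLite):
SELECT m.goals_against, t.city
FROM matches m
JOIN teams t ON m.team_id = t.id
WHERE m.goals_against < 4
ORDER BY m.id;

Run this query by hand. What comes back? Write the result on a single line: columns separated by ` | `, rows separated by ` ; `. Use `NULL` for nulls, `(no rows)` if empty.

0 | Macau ; 2 | Delhi ; 1 | Cairo ; 2 | Cairo

Each matches row matches the teams row where team_id = teams.id.
Then keep rows with m.goals_against < 4.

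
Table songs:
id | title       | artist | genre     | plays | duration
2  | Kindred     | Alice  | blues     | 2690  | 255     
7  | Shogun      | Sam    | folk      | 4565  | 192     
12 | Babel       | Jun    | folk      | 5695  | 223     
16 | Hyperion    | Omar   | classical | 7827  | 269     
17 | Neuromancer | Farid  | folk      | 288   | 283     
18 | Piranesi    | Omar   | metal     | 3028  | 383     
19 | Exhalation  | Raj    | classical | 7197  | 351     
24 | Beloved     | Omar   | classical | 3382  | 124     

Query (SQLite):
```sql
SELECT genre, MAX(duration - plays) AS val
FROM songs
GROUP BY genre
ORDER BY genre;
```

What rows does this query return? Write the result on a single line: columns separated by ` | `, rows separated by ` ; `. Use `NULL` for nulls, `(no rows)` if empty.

blues | -2435 ; classical | -3258 ; folk | -5 ; metal | -2645

For each row compute duration - plays.
Group by genre; take MAX of the expression per group.
  blues: ids {2} → MAX(duration - plays)=-2435
  classical: ids {16, 19, 24} → MAX(duration - plays)=-3258
  folk: ids {7, 12, 17} → MAX(duration - plays)=-5
  metal: ids {18} → MAX(duration - plays)=-2645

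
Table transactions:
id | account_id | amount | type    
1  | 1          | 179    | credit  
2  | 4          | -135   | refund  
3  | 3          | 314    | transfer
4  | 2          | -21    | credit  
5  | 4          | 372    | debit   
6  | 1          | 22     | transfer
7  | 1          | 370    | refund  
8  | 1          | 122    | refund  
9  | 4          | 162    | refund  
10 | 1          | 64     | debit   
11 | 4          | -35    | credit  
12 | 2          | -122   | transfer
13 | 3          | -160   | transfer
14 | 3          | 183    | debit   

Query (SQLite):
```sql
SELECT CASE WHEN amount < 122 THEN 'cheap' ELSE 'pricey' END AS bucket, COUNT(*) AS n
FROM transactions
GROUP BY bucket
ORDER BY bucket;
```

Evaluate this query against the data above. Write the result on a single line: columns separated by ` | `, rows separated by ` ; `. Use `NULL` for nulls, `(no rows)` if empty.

Bucket rows by amount < 122 → 'cheap' else 'pricey'; count each bucket.

cheap | 7 ; pricey | 7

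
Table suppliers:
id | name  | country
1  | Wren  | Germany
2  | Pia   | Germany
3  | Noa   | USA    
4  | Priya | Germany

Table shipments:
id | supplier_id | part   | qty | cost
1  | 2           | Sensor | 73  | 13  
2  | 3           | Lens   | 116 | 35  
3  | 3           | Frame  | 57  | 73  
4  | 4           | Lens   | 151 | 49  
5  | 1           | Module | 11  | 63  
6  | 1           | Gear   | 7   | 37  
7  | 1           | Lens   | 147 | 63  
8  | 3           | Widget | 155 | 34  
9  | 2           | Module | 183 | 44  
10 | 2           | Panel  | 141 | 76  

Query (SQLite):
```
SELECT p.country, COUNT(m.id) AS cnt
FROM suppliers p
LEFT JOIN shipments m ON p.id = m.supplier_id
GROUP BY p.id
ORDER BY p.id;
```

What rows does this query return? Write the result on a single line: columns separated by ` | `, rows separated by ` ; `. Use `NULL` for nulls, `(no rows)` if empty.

Germany | 3 ; Germany | 3 ; USA | 3 ; Germany | 1

LEFT JOIN keeps every suppliers row; unmatched ones get NULL for shipments columns.
Group by suppliers.id and compute COUNT(m.id). COUNT(col) of an all-NULL group is 0.
  1: ids {5, 6, 7} → COUNT(m.id)=3
  2: ids {1, 9, 10} → COUNT(m.id)=3
  3: ids {2, 3, 8} → COUNT(m.id)=3
  4: ids {4} → COUNT(m.id)=1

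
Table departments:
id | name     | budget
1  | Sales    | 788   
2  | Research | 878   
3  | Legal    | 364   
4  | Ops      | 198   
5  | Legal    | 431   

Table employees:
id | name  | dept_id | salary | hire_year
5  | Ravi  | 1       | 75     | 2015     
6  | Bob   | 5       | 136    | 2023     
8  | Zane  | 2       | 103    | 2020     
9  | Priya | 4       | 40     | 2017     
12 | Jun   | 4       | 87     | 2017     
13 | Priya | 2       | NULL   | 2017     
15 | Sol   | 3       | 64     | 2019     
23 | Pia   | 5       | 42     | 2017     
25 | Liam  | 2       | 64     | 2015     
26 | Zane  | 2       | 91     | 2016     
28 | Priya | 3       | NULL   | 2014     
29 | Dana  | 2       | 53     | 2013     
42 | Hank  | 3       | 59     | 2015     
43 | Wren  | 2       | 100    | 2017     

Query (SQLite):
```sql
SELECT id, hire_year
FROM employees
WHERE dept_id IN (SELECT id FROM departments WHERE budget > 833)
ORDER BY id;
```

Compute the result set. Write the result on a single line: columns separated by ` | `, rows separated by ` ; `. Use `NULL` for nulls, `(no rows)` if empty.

Inner query: departments.id where budget > 833.
Outer: keep employees rows whose dept_id is in that set.
Inner query → {2}

8 | 2020 ; 13 | 2017 ; 25 | 2015 ; 26 | 2016 ; 29 | 2013 ; 43 | 2017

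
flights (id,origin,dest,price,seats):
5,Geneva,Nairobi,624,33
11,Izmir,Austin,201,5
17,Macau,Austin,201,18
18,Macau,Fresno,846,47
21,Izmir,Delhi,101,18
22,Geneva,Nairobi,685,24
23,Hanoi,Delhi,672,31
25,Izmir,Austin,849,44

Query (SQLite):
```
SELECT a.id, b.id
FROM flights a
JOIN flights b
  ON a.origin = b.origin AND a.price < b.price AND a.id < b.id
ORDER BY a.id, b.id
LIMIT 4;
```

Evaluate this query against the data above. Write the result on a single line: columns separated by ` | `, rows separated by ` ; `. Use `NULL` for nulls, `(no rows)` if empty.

5 | 22 ; 11 | 25 ; 17 | 18 ; 21 | 25

Pairs (a,b) with same origin, a.price < b.price, a.id < b.id.
origin groups: Geneva:{5,22} Hanoi:{23} Izmir:{11,21,25} Macau:{17,18}
Ordered by (a.id, b.id); first 4.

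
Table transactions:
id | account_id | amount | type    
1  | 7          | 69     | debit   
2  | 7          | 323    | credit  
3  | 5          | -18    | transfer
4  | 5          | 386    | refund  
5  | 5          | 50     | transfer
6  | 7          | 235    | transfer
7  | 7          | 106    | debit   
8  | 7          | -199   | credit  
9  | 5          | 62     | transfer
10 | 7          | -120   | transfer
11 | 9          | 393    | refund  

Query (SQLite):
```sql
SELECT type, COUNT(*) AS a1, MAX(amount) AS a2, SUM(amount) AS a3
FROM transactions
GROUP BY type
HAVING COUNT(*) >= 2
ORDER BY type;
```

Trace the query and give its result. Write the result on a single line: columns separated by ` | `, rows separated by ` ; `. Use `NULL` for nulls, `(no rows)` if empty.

credit | 2 | 323 | 124 ; debit | 2 | 106 | 175 ; refund | 2 | 393 | 779 ; transfer | 5 | 235 | 209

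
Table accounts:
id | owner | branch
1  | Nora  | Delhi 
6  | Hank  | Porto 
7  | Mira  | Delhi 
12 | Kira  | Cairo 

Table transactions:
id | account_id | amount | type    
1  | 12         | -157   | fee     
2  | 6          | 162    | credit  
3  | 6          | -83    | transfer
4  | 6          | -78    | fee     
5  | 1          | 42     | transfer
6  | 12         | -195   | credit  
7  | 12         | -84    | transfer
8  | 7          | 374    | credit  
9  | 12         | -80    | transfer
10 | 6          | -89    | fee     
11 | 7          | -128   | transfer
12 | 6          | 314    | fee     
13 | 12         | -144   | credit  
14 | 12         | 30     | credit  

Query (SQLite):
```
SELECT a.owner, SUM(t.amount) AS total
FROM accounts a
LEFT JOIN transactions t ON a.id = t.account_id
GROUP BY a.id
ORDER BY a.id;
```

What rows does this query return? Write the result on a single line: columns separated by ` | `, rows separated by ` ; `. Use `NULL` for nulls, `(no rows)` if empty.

LEFT JOIN keeps every accounts row; unmatched ones get NULL for transactions columns.
Group by accounts.id and compute SUM(t.amount). SUM over an all-NULL group is NULL.
  1: ids {5} → SUM(t.amount)=42
  6: ids {2, 3, 4, 10, 12} → SUM(t.amount)=226
  7: ids {8, 11} → SUM(t.amount)=246
  12: ids {1, 6, 7, 9, 13, 14} → SUM(t.amount)=-630

Nora | 42 ; Hank | 226 ; Mira | 246 ; Kira | -630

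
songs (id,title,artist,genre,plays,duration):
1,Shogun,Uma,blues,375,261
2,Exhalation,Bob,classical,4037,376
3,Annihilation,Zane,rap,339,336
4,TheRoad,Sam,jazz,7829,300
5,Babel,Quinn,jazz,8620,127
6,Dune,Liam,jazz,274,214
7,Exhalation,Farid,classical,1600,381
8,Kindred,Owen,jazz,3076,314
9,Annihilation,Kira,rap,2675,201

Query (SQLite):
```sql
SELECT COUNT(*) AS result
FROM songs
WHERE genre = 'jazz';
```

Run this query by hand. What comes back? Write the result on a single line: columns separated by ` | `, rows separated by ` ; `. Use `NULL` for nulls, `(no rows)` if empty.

Rows where genre='jazz' → duration values: [300, 127, 214, 314].
COUNT(*) counts rows → 4.

4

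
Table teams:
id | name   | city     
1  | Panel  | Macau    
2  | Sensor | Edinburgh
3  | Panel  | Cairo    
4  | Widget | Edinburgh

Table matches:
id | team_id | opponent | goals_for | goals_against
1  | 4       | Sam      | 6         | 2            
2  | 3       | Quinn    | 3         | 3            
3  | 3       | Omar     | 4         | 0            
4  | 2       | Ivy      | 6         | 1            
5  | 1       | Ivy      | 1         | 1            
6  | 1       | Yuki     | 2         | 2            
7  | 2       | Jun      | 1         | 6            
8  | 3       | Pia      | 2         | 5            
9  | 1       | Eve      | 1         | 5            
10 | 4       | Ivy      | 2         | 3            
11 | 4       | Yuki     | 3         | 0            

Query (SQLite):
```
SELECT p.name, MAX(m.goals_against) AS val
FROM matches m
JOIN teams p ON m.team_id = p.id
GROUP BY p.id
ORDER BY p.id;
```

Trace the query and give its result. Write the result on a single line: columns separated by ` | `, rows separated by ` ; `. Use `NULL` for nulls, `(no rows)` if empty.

Panel | 5 ; Sensor | 6 ; Panel | 5 ; Widget | 3

Join each matches row to its teams via team_id.
Group joined rows by teams.id; compute MAX(m.goals_against) per group.
  1: ids {5, 6, 9} → MAX(m.goals_against)=5
  2: ids {4, 7} → MAX(m.goals_against)=6
  3: ids {2, 3, 8} → MAX(m.goals_against)=5
  4: ids {1, 10, 11} → MAX(m.goals_against)=3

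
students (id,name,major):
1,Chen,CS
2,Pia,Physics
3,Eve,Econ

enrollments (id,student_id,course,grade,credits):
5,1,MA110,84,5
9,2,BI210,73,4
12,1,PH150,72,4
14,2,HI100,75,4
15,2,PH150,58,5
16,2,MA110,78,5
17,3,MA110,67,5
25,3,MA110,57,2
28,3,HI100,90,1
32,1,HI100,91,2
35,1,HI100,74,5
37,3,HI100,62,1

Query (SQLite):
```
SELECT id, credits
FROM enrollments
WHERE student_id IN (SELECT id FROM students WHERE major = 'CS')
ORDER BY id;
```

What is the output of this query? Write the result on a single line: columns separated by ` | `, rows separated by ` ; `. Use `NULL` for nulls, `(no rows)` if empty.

Inner query: students.id where major = 'CS'.
Outer: keep enrollments rows whose student_id is in that set.
Inner query → {1}

5 | 5 ; 12 | 4 ; 32 | 2 ; 35 | 5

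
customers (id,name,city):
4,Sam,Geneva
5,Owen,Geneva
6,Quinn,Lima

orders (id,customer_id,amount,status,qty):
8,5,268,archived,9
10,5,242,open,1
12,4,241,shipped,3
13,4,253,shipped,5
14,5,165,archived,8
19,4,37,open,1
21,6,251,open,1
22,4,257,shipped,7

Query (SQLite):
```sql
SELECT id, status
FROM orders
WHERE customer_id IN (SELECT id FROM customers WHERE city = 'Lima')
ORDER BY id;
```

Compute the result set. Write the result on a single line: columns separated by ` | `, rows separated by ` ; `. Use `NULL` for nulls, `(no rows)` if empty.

Inner query: customers.id where city = 'Lima'.
Outer: keep orders rows whose customer_id is in that set.
Inner query → {6}

21 | open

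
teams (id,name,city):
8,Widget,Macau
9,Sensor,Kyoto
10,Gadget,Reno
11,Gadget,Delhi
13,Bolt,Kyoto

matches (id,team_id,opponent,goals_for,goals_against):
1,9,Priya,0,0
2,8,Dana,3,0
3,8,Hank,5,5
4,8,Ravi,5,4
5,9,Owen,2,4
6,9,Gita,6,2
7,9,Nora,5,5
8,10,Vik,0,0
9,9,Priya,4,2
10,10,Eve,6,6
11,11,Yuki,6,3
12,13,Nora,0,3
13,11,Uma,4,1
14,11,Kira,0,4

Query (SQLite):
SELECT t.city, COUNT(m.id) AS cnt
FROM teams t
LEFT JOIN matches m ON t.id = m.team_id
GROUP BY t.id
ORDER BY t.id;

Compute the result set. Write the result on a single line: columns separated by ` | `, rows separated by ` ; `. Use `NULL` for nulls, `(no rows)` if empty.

Macau | 3 ; Kyoto | 5 ; Reno | 2 ; Delhi | 3 ; Kyoto | 1

LEFT JOIN keeps every teams row; unmatched ones get NULL for matches columns.
Group by teams.id and compute COUNT(m.id). COUNT(col) of an all-NULL group is 0.
  8: ids {2, 3, 4} → COUNT(m.id)=3
  9: ids {1, 5, 6, 7, 9} → COUNT(m.id)=5
  10: ids {8, 10} → COUNT(m.id)=2
  11: ids {11, 13, 14} → COUNT(m.id)=3
  13: ids {12} → COUNT(m.id)=1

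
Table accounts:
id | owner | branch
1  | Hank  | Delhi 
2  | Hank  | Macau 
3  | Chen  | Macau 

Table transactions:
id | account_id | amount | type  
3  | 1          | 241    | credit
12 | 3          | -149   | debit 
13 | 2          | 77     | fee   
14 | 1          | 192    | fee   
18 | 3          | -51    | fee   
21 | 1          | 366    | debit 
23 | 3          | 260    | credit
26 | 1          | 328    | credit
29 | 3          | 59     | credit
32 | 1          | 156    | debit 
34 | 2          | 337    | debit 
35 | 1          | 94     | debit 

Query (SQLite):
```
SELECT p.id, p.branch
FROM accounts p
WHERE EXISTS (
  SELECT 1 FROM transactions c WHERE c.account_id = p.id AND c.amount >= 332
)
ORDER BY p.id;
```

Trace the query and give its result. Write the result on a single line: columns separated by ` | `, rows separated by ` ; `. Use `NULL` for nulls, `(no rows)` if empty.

1 | Delhi ; 2 | Macau

For each accounts row, check whether any transactions with matching account_id has amount >= 332.
Keep rows where that is true.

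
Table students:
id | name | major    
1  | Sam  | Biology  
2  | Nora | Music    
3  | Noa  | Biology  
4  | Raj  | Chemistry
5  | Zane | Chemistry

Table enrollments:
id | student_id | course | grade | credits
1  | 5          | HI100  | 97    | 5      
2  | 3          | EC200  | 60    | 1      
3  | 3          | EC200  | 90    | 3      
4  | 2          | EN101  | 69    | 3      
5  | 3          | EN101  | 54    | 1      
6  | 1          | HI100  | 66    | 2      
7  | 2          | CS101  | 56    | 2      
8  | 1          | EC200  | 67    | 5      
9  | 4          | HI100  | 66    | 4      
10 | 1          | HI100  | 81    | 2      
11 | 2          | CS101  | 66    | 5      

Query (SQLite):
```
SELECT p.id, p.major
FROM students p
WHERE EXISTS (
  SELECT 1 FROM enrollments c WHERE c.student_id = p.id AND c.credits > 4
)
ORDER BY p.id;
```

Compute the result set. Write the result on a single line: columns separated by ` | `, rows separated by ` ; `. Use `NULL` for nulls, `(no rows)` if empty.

1 | Biology ; 2 | Music ; 5 | Chemistry

For each students row, check whether any enrollments with matching student_id has credits > 4.
Keep rows where that is true.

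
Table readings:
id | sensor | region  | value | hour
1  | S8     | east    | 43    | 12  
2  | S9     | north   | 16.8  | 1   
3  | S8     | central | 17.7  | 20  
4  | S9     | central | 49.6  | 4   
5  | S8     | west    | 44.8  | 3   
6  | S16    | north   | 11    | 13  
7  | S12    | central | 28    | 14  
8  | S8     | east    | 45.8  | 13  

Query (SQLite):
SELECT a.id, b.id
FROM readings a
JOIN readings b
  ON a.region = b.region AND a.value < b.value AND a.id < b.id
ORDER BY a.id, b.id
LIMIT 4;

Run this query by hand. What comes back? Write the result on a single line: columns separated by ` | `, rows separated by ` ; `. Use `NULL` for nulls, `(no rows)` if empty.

1 | 8 ; 3 | 4 ; 3 | 7

Pairs (a,b) with same region, a.value < b.value, a.id < b.id.
region groups: central:{3,4,7} east:{1,8} north:{2,6} west:{5}
Ordered by (a.id, b.id); first 4.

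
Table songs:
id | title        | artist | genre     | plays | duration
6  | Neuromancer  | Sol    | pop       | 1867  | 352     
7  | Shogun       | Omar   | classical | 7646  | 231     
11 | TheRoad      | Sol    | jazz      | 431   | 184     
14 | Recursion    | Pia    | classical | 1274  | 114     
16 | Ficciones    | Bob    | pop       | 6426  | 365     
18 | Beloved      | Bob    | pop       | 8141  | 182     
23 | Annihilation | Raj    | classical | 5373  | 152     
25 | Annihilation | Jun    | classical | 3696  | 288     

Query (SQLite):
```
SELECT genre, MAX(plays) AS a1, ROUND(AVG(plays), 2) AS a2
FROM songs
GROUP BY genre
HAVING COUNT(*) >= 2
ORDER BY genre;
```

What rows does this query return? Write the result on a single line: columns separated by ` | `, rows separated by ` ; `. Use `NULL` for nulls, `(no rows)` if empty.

classical | 7646 | 4497.25 ; pop | 8141 | 5478

Group songs by genre.
Per group compute: MAX(plays), ROUND(AVG(plays), 2).
HAVING: drop groups with fewer than 2 rows.
  classical: ids {7, 14, 23, 25} → MAX(plays)=7646, ROUND(AVG(plays), 2)=4497.25
  jazz: ids {11} → MAX(plays)=431, ROUND(AVG(plays), 2)=431
  pop: ids {6, 16, 18} → MAX(plays)=8141, ROUND(AVG(plays), 2)=5478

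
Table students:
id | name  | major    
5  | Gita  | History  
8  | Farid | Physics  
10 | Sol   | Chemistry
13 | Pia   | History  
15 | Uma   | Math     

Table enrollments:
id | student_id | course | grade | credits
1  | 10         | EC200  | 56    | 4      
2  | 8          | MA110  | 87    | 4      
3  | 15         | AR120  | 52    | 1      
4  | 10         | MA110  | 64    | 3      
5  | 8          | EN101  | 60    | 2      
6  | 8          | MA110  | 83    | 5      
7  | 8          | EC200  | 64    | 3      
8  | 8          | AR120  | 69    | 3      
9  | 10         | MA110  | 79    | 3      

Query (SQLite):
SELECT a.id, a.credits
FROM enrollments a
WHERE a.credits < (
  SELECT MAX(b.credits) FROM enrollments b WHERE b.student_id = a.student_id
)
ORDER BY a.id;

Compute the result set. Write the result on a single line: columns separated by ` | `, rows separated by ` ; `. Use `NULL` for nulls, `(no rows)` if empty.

For each enrollments row a, compute MAX(credits) over rows sharing a.student_id.
Keep row a if a.credits < that per-group MAX.
  student_id=8: MAX(credits) = 5
  student_id=10: MAX(credits) = 4
  student_id=15: MAX(credits) = 1

2 | 4 ; 4 | 3 ; 5 | 2 ; 7 | 3 ; 8 | 3 ; 9 | 3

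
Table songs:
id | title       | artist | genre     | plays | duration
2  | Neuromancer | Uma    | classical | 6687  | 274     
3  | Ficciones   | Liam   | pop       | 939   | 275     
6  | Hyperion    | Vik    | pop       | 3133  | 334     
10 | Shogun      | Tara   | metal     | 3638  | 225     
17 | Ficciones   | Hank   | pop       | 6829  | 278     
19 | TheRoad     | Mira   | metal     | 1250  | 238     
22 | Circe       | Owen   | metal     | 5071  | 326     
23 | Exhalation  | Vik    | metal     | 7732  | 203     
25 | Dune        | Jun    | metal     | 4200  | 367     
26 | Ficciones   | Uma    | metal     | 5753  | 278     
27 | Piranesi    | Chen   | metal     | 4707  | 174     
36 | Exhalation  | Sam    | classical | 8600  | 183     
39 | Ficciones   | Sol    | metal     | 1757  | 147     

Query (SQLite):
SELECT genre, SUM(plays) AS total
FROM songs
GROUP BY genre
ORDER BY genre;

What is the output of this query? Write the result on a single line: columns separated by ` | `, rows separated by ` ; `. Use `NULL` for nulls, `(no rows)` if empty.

classical | 15287 ; metal | 34108 ; pop | 10901

Partition songs by genre; compute SUM(plays) within each group.
  classical: ids {2, 36} → SUM(plays)=15287
  metal: ids {10, 19, 22, 23, 25, 26, 27, 39} → SUM(plays)=34108
  pop: ids {3, 6, 17} → SUM(plays)=10901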